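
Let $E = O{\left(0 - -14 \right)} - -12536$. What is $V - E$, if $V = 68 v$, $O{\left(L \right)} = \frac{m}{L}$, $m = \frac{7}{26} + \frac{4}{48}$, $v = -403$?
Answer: $- \frac{87229015}{2184} \approx -39940.0$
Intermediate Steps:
$m = \frac{55}{156}$ ($m = 7 \cdot \frac{1}{26} + 4 \cdot \frac{1}{48} = \frac{7}{26} + \frac{1}{12} = \frac{55}{156} \approx 0.35256$)
$O{\left(L \right)} = \frac{55}{156 L}$
$E = \frac{27378679}{2184}$ ($E = \frac{55}{156 \left(0 - -14\right)} - -12536 = \frac{55}{156 \left(0 + 14\right)} + 12536 = \frac{55}{156 \cdot 14} + 12536 = \frac{55}{156} \cdot \frac{1}{14} + 12536 = \frac{55}{2184} + 12536 = \frac{27378679}{2184} \approx 12536.0$)
$V = -27404$ ($V = 68 \left(-403\right) = -27404$)
$V - E = -27404 - \frac{27378679}{2184} = - \frac{87229015}{2184}$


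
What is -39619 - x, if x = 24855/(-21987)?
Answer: -290359366/7329 ≈ -39618.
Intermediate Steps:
x = -8285/7329 (x = 24855*(-1/21987) = -8285/7329 ≈ -1.1304)
-39619 - x = -39619 - 1*(-8285/7329) = -39619 + 8285/7329 = -290359366/7329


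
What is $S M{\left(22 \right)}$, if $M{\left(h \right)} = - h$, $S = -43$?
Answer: $946$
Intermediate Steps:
$S M{\left(22 \right)} = - 43 \left(\left(-1\right) 22\right) = \left(-43\right) \left(-22\right) = 946$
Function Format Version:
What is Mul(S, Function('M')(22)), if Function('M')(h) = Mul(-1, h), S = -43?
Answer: 946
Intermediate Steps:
Mul(S, Function('M')(22)) = Mul(-43, Mul(-1, 22)) = Mul(-43, -22) = 946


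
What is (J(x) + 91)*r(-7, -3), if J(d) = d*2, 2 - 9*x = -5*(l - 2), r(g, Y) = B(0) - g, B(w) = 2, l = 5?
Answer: 853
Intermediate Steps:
r(g, Y) = 2 - g
x = 17/9 (x = 2/9 - (-5)*(5 - 2)/9 = 2/9 - (-5)*3/9 = 2/9 - ⅑*(-15) = 2/9 + 5/3 = 17/9 ≈ 1.8889)
J(d) = 2*d
(J(x) + 91)*r(-7, -3) = (2*(17/9) + 91)*(2 - 1*(-7)) = (34/9 + 91)*(2 + 7) = (853/9)*9 = 853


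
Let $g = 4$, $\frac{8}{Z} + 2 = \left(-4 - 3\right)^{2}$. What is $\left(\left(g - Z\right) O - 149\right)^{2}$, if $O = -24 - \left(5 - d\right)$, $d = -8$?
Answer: $\frac{186677569}{2209} \approx 84508.0$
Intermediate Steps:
$Z = \frac{8}{47}$ ($Z = \frac{8}{-2 + \left(-4 - 3\right)^{2}} = \frac{8}{-2 + \left(-7\right)^{2}} = \frac{8}{-2 + 49} = \frac{8}{47} \approx 0.17021$)
$O = -37$ ($O = -24 - \left(5 - -8\right) = -24 - \left(5 + 8\right) = -24 - 13 = -37$)
$\left(\left(g - Z\right) O - 149\right)^{2} = \left(\left(4 - \frac{8}{47}\right) \left(-37\right) - 149\right)^{2} = \left(\frac{180}{47} \left(-37\right) - 149\right)^{2} = \left(- \frac{6660}{47} - 149\right)^{2} = \left(- \frac{13663}{47}\right)^{2} = \frac{186677569}{2209}$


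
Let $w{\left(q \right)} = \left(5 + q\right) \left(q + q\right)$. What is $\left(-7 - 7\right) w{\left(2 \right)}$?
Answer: $-392$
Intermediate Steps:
$w{\left(q \right)} = 2 q \left(5 + q\right)$ ($w{\left(q \right)} = \left(5 + q\right) 2 q = 2 q \left(5 + q\right)$)
$\left(-7 - 7\right) w{\left(2 \right)} = \left(-7 - 7\right) 2 \cdot 2 \left(5 + 2\right) = - 14 \cdot 2 \cdot 2 \cdot 7 = \left(-14\right) 28 = -392$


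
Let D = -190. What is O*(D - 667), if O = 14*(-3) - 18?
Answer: 51420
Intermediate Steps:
O = -60 (O = -42 - 18 = -60)
O*(D - 667) = -60*(-190 - 667) = -60*(-857) = 51420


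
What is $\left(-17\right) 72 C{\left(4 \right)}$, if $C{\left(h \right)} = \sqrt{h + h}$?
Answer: $- 2448 \sqrt{2} \approx -3462.0$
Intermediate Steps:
$C{\left(h \right)} = \sqrt{2} \sqrt{h}$ ($C{\left(h \right)} = \sqrt{2 h} = \sqrt{2} \sqrt{h}$)
$\left(-17\right) 72 C{\left(4 \right)} = \left(-17\right) 72 \sqrt{2} \sqrt{4} = - 1224 \sqrt{2} \cdot 2 = - 1224 \cdot 2 \sqrt{2} = - 2448 \sqrt{2}$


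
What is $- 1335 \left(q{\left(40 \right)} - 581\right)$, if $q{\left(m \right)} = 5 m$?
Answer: $508635$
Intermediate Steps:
$- 1335 \left(q{\left(40 \right)} - 581\right) = - 1335 \left(5 \cdot 40 - 581\right) = - 1335 \left(200 - 581\right) = \left(-1335\right) \left(-381\right) = 508635$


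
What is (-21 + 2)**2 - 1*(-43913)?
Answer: 44274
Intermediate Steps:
(-21 + 2)**2 - 1*(-43913) = (-19)**2 + 43913 = 361 + 43913 = 44274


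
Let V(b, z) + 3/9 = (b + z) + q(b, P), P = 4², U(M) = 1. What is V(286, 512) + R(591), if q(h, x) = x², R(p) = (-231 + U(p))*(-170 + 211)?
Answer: -25129/3 ≈ -8376.3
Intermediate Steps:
P = 16
R(p) = -9430 (R(p) = (-231 + 1)*(-170 + 211) = -230*41 = -9430)
V(b, z) = 767/3 + b + z (V(b, z) = -⅓ + ((b + z) + 16²) = -⅓ + ((b + z) + 256) = -⅓ + (256 + b + z) = 767/3 + b + z)
V(286, 512) + R(591) = (767/3 + 286 + 512) - 9430 = 3161/3 - 9430 = -25129/3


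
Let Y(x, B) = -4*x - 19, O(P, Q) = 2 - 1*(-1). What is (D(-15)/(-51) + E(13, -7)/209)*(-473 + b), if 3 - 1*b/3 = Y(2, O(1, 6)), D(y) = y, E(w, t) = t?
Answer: -354658/3553 ≈ -99.819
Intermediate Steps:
O(P, Q) = 3 (O(P, Q) = 2 + 1 = 3)
Y(x, B) = -19 - 4*x
b = 90 (b = 9 - 3*(-19 - 4*2) = 9 - 3*(-19 - 8) = 9 - 3*(-27) = 9 + 81 = 90)
(D(-15)/(-51) + E(13, -7)/209)*(-473 + b) = (-15/(-51) - 7/209)*(-473 + 90) = (-15*(-1/51) - 7*1/209)*(-383) = (5/17 - 7/209)*(-383) = (926/3553)*(-383) = -354658/3553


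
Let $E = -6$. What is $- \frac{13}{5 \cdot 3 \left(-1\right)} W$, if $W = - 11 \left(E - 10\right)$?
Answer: $\frac{2288}{15} \approx 152.53$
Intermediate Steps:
$W = 176$ ($W = - 11 \left(-6 - 10\right) = \left(-11\right) \left(-16\right) = 176$)
$- \frac{13}{5 \cdot 3 \left(-1\right)} W = - \frac{13}{5 \cdot 3 \left(-1\right)} 176 = - \frac{13}{15 \left(-1\right)} 176 = - \frac{13}{-15} \cdot 176 = \left(-13\right) \left(- \frac{1}{15}\right) 176 = \frac{13}{15} \cdot 176 = \frac{2288}{15}$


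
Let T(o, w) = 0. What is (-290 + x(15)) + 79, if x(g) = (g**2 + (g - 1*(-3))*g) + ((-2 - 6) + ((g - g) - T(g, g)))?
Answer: 276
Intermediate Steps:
x(g) = -8 + g**2 + g*(3 + g) (x(g) = (g**2 + (g - 1*(-3))*g) + ((-2 - 6) + ((g - g) - 1*0)) = (g**2 + (g + 3)*g) + (-8 + (0 + 0)) = (g**2 + (3 + g)*g) + (-8 + 0) = (g**2 + g*(3 + g)) - 8 = -8 + g**2 + g*(3 + g))
(-290 + x(15)) + 79 = (-290 + (-8 + 2*15**2 + 3*15)) + 79 = (-290 + (-8 + 2*225 + 45)) + 79 = (-290 + (-8 + 450 + 45)) + 79 = (-290 + 487) + 79 = 197 + 79 = 276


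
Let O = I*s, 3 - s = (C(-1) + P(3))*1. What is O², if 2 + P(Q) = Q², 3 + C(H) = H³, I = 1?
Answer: 0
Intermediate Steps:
C(H) = -3 + H³
P(Q) = -2 + Q²
s = 0 (s = 3 - ((-3 + (-1)³) + (-2 + 3²)) = 3 - ((-3 - 1) + (-2 + 9)) = 3 - (-4 + 7) = 3 - 3 = 0)
O = 0 (O = 1*0 = 0)
O² = 0² = 0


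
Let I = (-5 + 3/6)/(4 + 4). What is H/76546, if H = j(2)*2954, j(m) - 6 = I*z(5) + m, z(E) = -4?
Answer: 60557/153092 ≈ 0.39556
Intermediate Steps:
I = -9/16 (I = (-5 + 3*(⅙))/8 = (-5 + ½)*(⅛) = -9/2*⅛ = -9/16 ≈ -0.56250)
j(m) = 33/4 + m (j(m) = 6 + (-9/16*(-4) + m) = 6 + (9/4 + m) = 33/4 + m)
H = 60557/2 (H = (33/4 + 2)*2954 = (41/4)*2954 = 60557/2 ≈ 30279.)
H/76546 = (60557/2)/76546 = (60557/2)*(1/76546) = 60557/153092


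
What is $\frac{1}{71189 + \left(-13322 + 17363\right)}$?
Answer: $\frac{1}{75230} \approx 1.3293 \cdot 10^{-5}$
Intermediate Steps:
$\frac{1}{71189 + \left(-13322 + 17363\right)} = \frac{1}{71189 + 4041} = \frac{1}{75230}$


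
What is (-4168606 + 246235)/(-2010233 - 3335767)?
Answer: 145273/198000 ≈ 0.73370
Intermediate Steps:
(-4168606 + 246235)/(-2010233 - 3335767) = -3922371/(-5346000) = -3922371*(-1/5346000) = 145273/198000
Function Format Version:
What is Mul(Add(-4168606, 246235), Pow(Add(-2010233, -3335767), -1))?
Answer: Rational(145273, 198000) ≈ 0.73370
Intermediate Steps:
Mul(Add(-4168606, 246235), Pow(Add(-2010233, -3335767), -1)) = Mul(-3922371, Pow(-5346000, -1)) = Mul(-3922371, Rational(-1, 5346000)) = Rational(145273, 198000)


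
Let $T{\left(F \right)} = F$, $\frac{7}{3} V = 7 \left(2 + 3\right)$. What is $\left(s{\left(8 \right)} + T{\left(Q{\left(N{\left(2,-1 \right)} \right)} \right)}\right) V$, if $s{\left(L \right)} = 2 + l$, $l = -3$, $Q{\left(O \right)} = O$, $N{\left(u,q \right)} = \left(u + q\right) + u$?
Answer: $30$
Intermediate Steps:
$N{\left(u,q \right)} = q + 2 u$ ($N{\left(u,q \right)} = \left(q + u\right) + u = q + 2 u$)
$V = 15$ ($V = \frac{3 \cdot 7 \left(2 + 3\right)}{7} = \frac{3 \cdot 7 \cdot 5}{7} = \frac{3}{7} \cdot 35 = 15$)
$s{\left(L \right)} = -1$ ($s{\left(L \right)} = 2 - 3 = -1$)
$\left(s{\left(8 \right)} + T{\left(Q{\left(N{\left(2,-1 \right)} \right)} \right)}\right) V = \left(-1 + \left(-1 + 2 \cdot 2\right)\right) 15 = \left(-1 + \left(-1 + 4\right)\right) 15 = \left(-1 + 3\right) 15 = 2 \cdot 15 = 30$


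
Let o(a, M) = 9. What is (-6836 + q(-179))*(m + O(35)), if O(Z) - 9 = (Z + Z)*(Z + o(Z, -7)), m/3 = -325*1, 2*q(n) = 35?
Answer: -14414309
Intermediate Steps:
q(n) = 35/2 (q(n) = (½)*35 = 35/2)
m = -975 (m = 3*(-325*1) = 3*(-325) = -975)
O(Z) = 9 + 2*Z*(9 + Z) (O(Z) = 9 + (Z + Z)*(Z + 9) = 9 + (2*Z)*(9 + Z) = 9 + 2*Z*(9 + Z))
(-6836 + q(-179))*(m + O(35)) = (-6836 + 35/2)*(-975 + (9 + 2*35² + 18*35)) = -13637*(-975 + (9 + 2*1225 + 630))/2 = -13637*(-975 + (9 + 2450 + 630))/2 = -13637*(-975 + 3089)/2 = -13637/2*2114 = -14414309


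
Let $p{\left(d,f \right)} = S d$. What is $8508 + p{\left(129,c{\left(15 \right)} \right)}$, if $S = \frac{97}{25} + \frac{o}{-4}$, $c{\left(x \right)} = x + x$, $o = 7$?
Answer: $\frac{878277}{100} \approx 8782.8$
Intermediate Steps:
$c{\left(x \right)} = 2 x$
$S = \frac{213}{100}$ ($S = \frac{97}{25} + \frac{7}{-4} = 97 \cdot \frac{1}{25} + 7 \left(- \frac{1}{4}\right) = \frac{97}{25} - \frac{7}{4} = \frac{213}{100} \approx 2.13$)
$p{\left(d,f \right)} = \frac{213 d}{100}$
$8508 + p{\left(129,c{\left(15 \right)} \right)} = 8508 + \frac{213}{100} \cdot 129 = 8508 + \frac{27477}{100} = \frac{878277}{100}$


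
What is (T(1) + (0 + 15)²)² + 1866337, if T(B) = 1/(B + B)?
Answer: 7668749/4 ≈ 1.9172e+6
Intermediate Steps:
T(B) = 1/(2*B)
(T(1) + (0 + 15)²)² + 1866337 = ((½)/1 + (0 + 15)²)² + 1866337 = ((½)*1 + 15²)² + 1866337 = (½ + 225)² + 1866337 = (451/2)² + 1866337 = 203401/4 + 1866337 = 7668749/4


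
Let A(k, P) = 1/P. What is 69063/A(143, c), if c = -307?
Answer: -21202341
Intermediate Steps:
69063/A(143, c) = 69063/(1/(-307)) = 69063/(-1/307) = 69063*(-307) = -21202341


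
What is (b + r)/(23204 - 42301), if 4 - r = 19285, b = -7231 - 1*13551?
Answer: 40063/19097 ≈ 2.0979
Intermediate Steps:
b = -20782 (b = -7231 - 13551 = -20782)
r = -19281 (r = 4 - 1*19285 = 4 - 19285 = -19281)
(b + r)/(23204 - 42301) = (-20782 - 19281)/(23204 - 42301) = -40063/(-19097) = -40063*(-1/19097) = 40063/19097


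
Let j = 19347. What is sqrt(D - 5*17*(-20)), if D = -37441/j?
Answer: sqrt(635596524273)/19347 ≈ 41.208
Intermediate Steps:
D = -37441/19347 ≈ -1.9352
sqrt(D - 5*17*(-20)) = sqrt(-37441/19347 - 5*17*(-20)) = sqrt(-37441/19347 - 85*(-20)) = sqrt(-37441/19347 + 1700) = sqrt(32852459/19347) = sqrt(635596524273)/19347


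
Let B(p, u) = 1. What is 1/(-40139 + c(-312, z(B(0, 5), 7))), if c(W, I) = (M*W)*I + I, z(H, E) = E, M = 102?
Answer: -1/262900 ≈ -3.8037e-6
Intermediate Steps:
c(W, I) = I + 102*I*W (c(W, I) = (102*W)*I + I = 102*I*W + I = I + 102*I*W)
1/(-40139 + c(-312, z(B(0, 5), 7))) = 1/(-40139 + 7*(1 + 102*(-312))) = 1/(-40139 + 7*(1 - 31824)) = 1/(-40139 + 7*(-31823)) = 1/(-40139 - 222761) = 1/(-262900) = -1/262900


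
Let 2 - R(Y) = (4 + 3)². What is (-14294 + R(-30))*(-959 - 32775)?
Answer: 483779294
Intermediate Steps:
R(Y) = -47 (R(Y) = 2 - (4 + 3)² = 2 - 1*7² = 2 - 1*49 = 2 - 49 = -47)
(-14294 + R(-30))*(-959 - 32775) = (-14294 - 47)*(-959 - 32775) = -14341*(-33734) = 483779294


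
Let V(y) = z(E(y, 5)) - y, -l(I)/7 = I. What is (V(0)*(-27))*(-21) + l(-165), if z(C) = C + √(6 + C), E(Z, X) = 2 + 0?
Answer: 2289 + 1134*√2 ≈ 3892.7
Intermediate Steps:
l(I) = -7*I
E(Z, X) = 2
V(y) = 2 - y + 2*√2 (V(y) = (2 + √(6 + 2)) - y = (2 + √8) - y = (2 + 2*√2) - y = 2 - y + 2*√2)
(V(0)*(-27))*(-21) + l(-165) = ((2 - 1*0 + 2*√2)*(-27))*(-21) - 7*(-165) = ((2 + 0 + 2*√2)*(-27))*(-21) + 1155 = ((2 + 2*√2)*(-27))*(-21) + 1155 = (-54 - 54*√2)*(-21) + 1155 = (1134 + 1134*√2) + 1155 = 2289 + 1134*√2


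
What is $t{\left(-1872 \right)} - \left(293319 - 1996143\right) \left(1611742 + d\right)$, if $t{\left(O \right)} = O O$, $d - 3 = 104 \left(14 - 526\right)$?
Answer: $2653849599912$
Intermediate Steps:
$d = -53245$ ($d = 3 + 104 \left(14 - 526\right) = 3 + 104 \left(-512\right) = 3 - 53248 = -53245$)
$t{\left(O \right)} = O^{2}$
$t{\left(-1872 \right)} - \left(293319 - 1996143\right) \left(1611742 + d\right) = \left(-1872\right)^{2} - \left(293319 - 1996143\right) \left(1611742 - 53245\right) = 3504384 - \left(-1702824\right) 1558497 = 3504384 - -2653846095528 = 3504384 + 2653846095528 = 2653849599912$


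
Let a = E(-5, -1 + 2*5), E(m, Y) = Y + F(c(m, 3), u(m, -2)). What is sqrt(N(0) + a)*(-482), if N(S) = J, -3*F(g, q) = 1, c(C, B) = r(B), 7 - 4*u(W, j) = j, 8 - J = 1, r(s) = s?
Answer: -482*sqrt(141)/3 ≈ -1907.8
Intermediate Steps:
J = 7 (J = 8 - 1*1 = 8 - 1 = 7)
u(W, j) = 7/4 - j/4
c(C, B) = B
F(g, q) = -1/3 (F(g, q) = -1/3*1 = -1/3)
N(S) = 7
E(m, Y) = -1/3 + Y (E(m, Y) = Y - 1/3 = -1/3 + Y)
a = 26/3 (a = -1/3 + (-1 + 2*5) = -1/3 + (-1 + 10) = -1/3 + 9 = 26/3 ≈ 8.6667)
sqrt(N(0) + a)*(-482) = sqrt(7 + 26/3)*(-482) = sqrt(47/3)*(-482) = (sqrt(141)/3)*(-482) = -482*sqrt(141)/3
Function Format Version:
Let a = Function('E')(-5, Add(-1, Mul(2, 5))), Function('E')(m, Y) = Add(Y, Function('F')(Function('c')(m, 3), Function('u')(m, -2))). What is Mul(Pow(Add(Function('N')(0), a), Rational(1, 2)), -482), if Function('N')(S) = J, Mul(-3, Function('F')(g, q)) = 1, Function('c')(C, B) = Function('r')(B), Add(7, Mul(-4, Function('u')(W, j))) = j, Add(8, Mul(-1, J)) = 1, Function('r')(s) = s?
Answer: Mul(Rational(-482, 3), Pow(141, Rational(1, 2))) ≈ -1907.8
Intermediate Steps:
J = 7 (J = Add(8, Mul(-1, 1)) = Add(8, -1) = 7)
Function('u')(W, j) = Add(Rational(7, 4), Mul(Rational(-1, 4), j))
Function('c')(C, B) = B
Function('F')(g, q) = Rational(-1, 3) (Function('F')(g, q) = Mul(Rational(-1, 3), 1) = Rational(-1, 3))
Function('N')(S) = 7
Function('E')(m, Y) = Add(Rational(-1, 3), Y) (Function('E')(m, Y) = Add(Y, Rational(-1, 3)) = Add(Rational(-1, 3), Y))
a = Rational(26, 3) (a = Add(Rational(-1, 3), Add(-1, Mul(2, 5))) = Add(Rational(-1, 3), Add(-1, 10)) = Add(Rational(-1, 3), 9) = Rational(26, 3) ≈ 8.6667)
Mul(Pow(Add(Function('N')(0), a), Rational(1, 2)), -482) = Mul(Pow(Add(7, Rational(26, 3)), Rational(1, 2)), -482) = Mul(Pow(Rational(47, 3), Rational(1, 2)), -482) = Mul(Mul(Rational(1, 3), Pow(141, Rational(1, 2))), -482) = Mul(Rational(-482, 3), Pow(141, Rational(1, 2)))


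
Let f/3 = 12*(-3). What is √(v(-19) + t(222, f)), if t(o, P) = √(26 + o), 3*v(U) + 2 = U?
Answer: √(-7 + 2*√62) ≈ 2.9577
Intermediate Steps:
f = -108 (f = 3*(12*(-3)) = 3*(-36) = -108)
v(U) = -⅔ + U/3
√(v(-19) + t(222, f)) = √((-⅔ + (⅓)*(-19)) + √(26 + 222)) = √((-⅔ - 19/3) + √248) = √(-7 + 2*√62)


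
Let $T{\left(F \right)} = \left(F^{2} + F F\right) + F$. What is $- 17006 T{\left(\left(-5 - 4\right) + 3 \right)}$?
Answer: $-1122396$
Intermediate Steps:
$T{\left(F \right)} = F + 2 F^{2}$ ($T{\left(F \right)} = \left(F^{2} + F^{2}\right) + F = 2 F^{2} + F = F + 2 F^{2}$)
$- 17006 T{\left(\left(-5 - 4\right) + 3 \right)} = - 17006 \left(\left(-5 - 4\right) + 3\right) \left(1 + 2 \left(\left(-5 - 4\right) + 3\right)\right) = - 17006 \left(-9 + 3\right) \left(1 + 2 \left(-9 + 3\right)\right) = - 17006 \left(- 6 \left(1 + 2 \left(-6\right)\right)\right) = - 17006 \left(- 6 \left(1 - 12\right)\right) = - 17006 \left(\left(-6\right) \left(-11\right)\right) = \left(-17006\right) 66 = -1122396$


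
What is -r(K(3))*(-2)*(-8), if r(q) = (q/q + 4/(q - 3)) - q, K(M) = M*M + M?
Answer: 1520/9 ≈ 168.89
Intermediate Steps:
K(M) = M + M**2 (K(M) = M**2 + M = M + M**2)
r(q) = 1 - q + 4/(-3 + q) (r(q) = (1 + 4/(-3 + q)) - q = 1 - q + 4/(-3 + q))
-r(K(3))*(-2)*(-8) = -((1 - (3*(1 + 3))**2 + 4*(3*(1 + 3)))/(-3 + 3*(1 + 3)))*(-2)*(-8) = -((1 - (3*4)**2 + 4*(3*4))/(-3 + 3*4))*(-2)*(-8) = -((1 - 1*12**2 + 4*12)/(-3 + 12))*(-2)*(-8) = -((1 - 1*144 + 48)/9)*(-2)*(-8) = -((1 - 144 + 48)/9)*(-2)*(-8) = -((1/9)*(-95))*(-2)*(-8) = -(-95/9*(-2))*(-8) = -190*(-8)/9 = -1*(-1520/9) = 1520/9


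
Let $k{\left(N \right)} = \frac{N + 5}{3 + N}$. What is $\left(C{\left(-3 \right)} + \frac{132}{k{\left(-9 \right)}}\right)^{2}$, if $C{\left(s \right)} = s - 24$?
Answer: $29241$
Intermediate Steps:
$C{\left(s \right)} = -24 + s$ ($C{\left(s \right)} = s - 24 = -24 + s$)
$k{\left(N \right)} = \frac{5 + N}{3 + N}$
$\left(C{\left(-3 \right)} + \frac{132}{k{\left(-9 \right)}}\right)^{2} = \left(\left(-24 - 3\right) + \frac{132}{\frac{1}{3 - 9} \left(5 - 9\right)}\right)^{2} = \left(-27 + \frac{132}{\frac{1}{-6} \left(-4\right)}\right)^{2} = \left(-27 + \frac{132}{\left(- \frac{1}{6}\right) \left(-4\right)}\right)^{2} = \left(-27 + \frac{132}{\frac{2}{3}}\right)^{2} = \left(-27 + 132 \cdot \frac{3}{2}\right)^{2} = \left(-27 + 198\right)^{2} = 171^{2} = 29241$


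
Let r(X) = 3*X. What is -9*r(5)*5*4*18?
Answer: -48600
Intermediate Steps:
-9*r(5)*5*4*18 = -9*(3*5)*5*4*18 = -9*15*5*4*18 = -675*4*18 = -9*300*18 = -2700*18 = -48600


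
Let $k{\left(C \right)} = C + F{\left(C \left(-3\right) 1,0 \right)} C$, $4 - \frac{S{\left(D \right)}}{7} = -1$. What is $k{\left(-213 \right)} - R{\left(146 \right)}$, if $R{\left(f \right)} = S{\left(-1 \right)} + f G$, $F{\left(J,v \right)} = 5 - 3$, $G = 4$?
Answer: $-1258$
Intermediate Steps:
$S{\left(D \right)} = 35$ ($S{\left(D \right)} = 28 - -7 = 28 + 7 = 35$)
$F{\left(J,v \right)} = 2$
$R{\left(f \right)} = 35 + 4 f$ ($R{\left(f \right)} = 35 + f 4 = 35 + 4 f$)
$k{\left(C \right)} = 3 C$ ($k{\left(C \right)} = C + 2 C = 3 C$)
$k{\left(-213 \right)} - R{\left(146 \right)} = 3 \left(-213\right) - \left(35 + 4 \cdot 146\right) = -639 - \left(35 + 584\right) = -639 - 619 = -1258$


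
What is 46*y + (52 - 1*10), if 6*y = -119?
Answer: -2611/3 ≈ -870.33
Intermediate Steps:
y = -119/6 (y = (⅙)*(-119) = -119/6 ≈ -19.833)
46*y + (52 - 1*10) = 46*(-119/6) + (52 - 1*10) = -2737/3 + (52 - 10) = -2737/3 + 42 = -2611/3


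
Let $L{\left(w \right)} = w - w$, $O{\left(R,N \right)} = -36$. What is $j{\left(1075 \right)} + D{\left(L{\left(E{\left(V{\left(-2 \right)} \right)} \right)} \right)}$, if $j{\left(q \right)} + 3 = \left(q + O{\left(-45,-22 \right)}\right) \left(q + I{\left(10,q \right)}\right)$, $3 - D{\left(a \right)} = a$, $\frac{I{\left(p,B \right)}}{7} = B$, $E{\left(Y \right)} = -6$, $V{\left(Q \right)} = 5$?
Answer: $8935400$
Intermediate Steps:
$I{\left(p,B \right)} = 7 B$
$L{\left(w \right)} = 0$
$D{\left(a \right)} = 3 - a$
$j{\left(q \right)} = -3 + 8 q \left(-36 + q\right)$ ($j{\left(q \right)} = -3 + \left(q - 36\right) \left(q + 7 q\right) = -3 + \left(-36 + q\right) 8 q = -3 + 8 q \left(-36 + q\right)$)
$j{\left(1075 \right)} + D{\left(L{\left(E{\left(V{\left(-2 \right)} \right)} \right)} \right)} = \left(-3 - 309600 + 8 \cdot 1075^{2}\right) + \left(3 - 0\right) = \left(-3 - 309600 + 8 \cdot 1155625\right) + \left(3 + 0\right) = \left(-3 - 309600 + 9245000\right) + 3 = 8935397 + 3 = 8935400$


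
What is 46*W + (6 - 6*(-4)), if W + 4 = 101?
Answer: 4492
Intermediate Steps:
W = 97 (W = -4 + 101 = 97)
46*W + (6 - 6*(-4)) = 46*97 + (6 - 6*(-4)) = 4462 + (6 + 24) = 4462 + 30 = 4492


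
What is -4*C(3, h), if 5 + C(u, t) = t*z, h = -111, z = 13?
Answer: 5792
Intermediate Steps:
C(u, t) = -5 + 13*t (C(u, t) = -5 + t*13 = -5 + 13*t)
-4*C(3, h) = -4*(-5 + 13*(-111)) = -4*(-5 - 1443) = -4*(-1448) = 5792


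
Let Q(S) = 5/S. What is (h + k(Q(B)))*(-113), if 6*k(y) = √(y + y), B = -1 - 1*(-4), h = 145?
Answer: -16385 - 113*√30/18 ≈ -16419.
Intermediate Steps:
B = 3 (B = -1 + 4 = 3)
k(y) = √2*√y/6 (k(y) = √(y + y)/6 = √(2*y)/6 = (√2*√y)/6 = √2*√y/6)
(h + k(Q(B)))*(-113) = (145 + √2*√(5/3)/6)*(-113) = (145 + √2*(√15/3)/6)*(-113) = (145 + √30/18)*(-113) = -16385 - 113*√30/18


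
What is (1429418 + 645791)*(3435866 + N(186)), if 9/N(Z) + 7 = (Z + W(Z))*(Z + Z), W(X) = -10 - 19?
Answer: 416378788284588499/58397 ≈ 7.1301e+12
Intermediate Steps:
W(X) = -29
N(Z) = 9/(-7 + 2*Z*(-29 + Z)) (N(Z) = 9/(-7 + (Z - 29)*(Z + Z)) = 9/(-7 + (-29 + Z)*(2*Z)) = 9/(-7 + 2*Z*(-29 + Z)))
(1429418 + 645791)*(3435866 + N(186)) = (1429418 + 645791)*(3435866 + 9/(-7 - 58*186 + 2*186**2)) = 2075209*(3435866 + 9/(-7 - 10788 + 2*34596)) = 2075209*(3435866 + 9/(-7 - 10788 + 69192)) = 2075209*(3435866 + 9/58397) = 2075209*(200644266811/58397) = 416378788284588499/58397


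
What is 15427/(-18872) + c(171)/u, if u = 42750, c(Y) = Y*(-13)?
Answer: -2051043/2359000 ≈ -0.86945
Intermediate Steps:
c(Y) = -13*Y
15427/(-18872) + c(171)/u = 15427/(-18872) - 13*171/42750 = 15427*(-1/18872) - 2223*1/42750 = -15427/18872 - 13/250 = -2051043/2359000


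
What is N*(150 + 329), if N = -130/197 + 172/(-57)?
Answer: -19779826/11229 ≈ -1761.5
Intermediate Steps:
N = -41294/11229 (N = -130*1/197 + 172*(-1/57) = -130/197 - 172/57 = -41294/11229 ≈ -3.6774)
N*(150 + 329) = -41294*(150 + 329)/11229 = -41294/11229*479 = -19779826/11229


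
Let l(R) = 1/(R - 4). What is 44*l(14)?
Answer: 22/5 ≈ 4.4000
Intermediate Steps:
l(R) = 1/(-4 + R)
44*l(14) = 44/(-4 + 14) = 44/10 = 44*(⅒) = 22/5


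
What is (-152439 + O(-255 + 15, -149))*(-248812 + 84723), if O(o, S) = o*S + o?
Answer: 19185121791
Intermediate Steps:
O(o, S) = o + S*o (O(o, S) = S*o + o = o + S*o)
(-152439 + O(-255 + 15, -149))*(-248812 + 84723) = (-152439 + (-255 + 15)*(1 - 149))*(-248812 + 84723) = (-152439 - 240*(-148))*(-164089) = (-152439 + 35520)*(-164089) = -116919*(-164089) = 19185121791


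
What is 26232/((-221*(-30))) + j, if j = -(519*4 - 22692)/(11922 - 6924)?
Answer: 437568/54145 ≈ 8.0814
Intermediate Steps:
j = 3436/833 (j = -(2076 - 22692)/4998 = -(-20616)/4998 = -1*(-3436/833) = 3436/833 ≈ 4.1248)
26232/((-221*(-30))) + j = 26232/((-221*(-30))) + 3436/833 = 26232/6630 + 3436/833 = 26232*(1/6630) + 3436/833 = 4372/1105 + 3436/833 = 437568/54145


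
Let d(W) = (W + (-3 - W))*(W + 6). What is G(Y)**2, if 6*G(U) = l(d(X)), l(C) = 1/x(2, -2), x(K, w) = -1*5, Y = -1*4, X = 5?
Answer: 1/900 ≈ 0.0011111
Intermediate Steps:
Y = -4
x(K, w) = -5
d(W) = -18 - 3*W (d(W) = -3*(6 + W) = -18 - 3*W)
l(C) = -1/5 (l(C) = 1/(-5) = -1/5)
G(U) = -1/30 (G(U) = (1/6)*(-1/5) = -1/30)
G(Y)**2 = (-1/30)**2 = 1/900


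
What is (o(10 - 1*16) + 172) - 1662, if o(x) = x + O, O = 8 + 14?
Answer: -1474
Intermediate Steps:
O = 22
o(x) = 22 + x (o(x) = x + 22 = 22 + x)
(o(10 - 1*16) + 172) - 1662 = ((22 + (10 - 1*16)) + 172) - 1662 = ((22 + (10 - 16)) + 172) - 1662 = ((22 - 6) + 172) - 1662 = (16 + 172) - 1662 = 188 - 1662 = -1474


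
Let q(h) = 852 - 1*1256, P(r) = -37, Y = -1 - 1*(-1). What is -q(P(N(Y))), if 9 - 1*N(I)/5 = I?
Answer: 404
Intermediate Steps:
Y = 0 (Y = -1 + 1 = 0)
N(I) = 45 - 5*I
q(h) = -404 (q(h) = 852 - 1256 = -404)
-q(P(N(Y))) = -1*(-404) = 404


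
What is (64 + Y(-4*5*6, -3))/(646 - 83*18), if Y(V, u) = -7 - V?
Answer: -177/848 ≈ -0.20873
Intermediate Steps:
(64 + Y(-4*5*6, -3))/(646 - 83*18) = (64 + (-7 - (-4*5)*6))/(646 - 83*18) = (64 + (-7 - (-20)*6))/(646 - 1494) = (64 + (-7 - 1*(-120)))/(-848) = (64 + (-7 + 120))*(-1/848) = (64 + 113)*(-1/848) = 177*(-1/848) = -177/848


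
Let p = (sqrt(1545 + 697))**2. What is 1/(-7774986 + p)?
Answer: -1/7772744 ≈ -1.2865e-7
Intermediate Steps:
p = 2242 (p = (sqrt(2242))**2 = 2242)
1/(-7774986 + p) = 1/(-7774986 + 2242) = 1/(-7772744) = -1/7772744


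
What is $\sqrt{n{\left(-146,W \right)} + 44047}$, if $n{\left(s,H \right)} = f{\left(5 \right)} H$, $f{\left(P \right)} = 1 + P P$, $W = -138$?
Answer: $\sqrt{40459} \approx 201.14$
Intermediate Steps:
$f{\left(P \right)} = 1 + P^{2}$
$n{\left(s,H \right)} = 26 H$ ($n{\left(s,H \right)} = \left(1 + 5^{2}\right) H = \left(1 + 25\right) H = 26 H$)
$\sqrt{n{\left(-146,W \right)} + 44047} = \sqrt{26 \left(-138\right) + 44047} = \sqrt{-3588 + 44047} = \sqrt{40459}$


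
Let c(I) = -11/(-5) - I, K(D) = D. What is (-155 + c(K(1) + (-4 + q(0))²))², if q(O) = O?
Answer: 720801/25 ≈ 28832.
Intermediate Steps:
c(I) = 11/5 - I (c(I) = -11*(-⅕) - I = 11/5 - I)
(-155 + c(K(1) + (-4 + q(0))²))² = (-155 + (11/5 - (1 + (-4 + 0)²)))² = (-155 + (11/5 - (1 + (-4)²)))² = (-155 + (11/5 - (1 + 16)))² = (-155 + (11/5 - 1*17))² = (-155 + (11/5 - 17))² = (-155 - 74/5)² = (-849/5)² = 720801/25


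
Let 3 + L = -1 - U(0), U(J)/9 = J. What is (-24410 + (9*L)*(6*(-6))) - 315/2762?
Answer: -63841183/2762 ≈ -23114.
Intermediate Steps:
U(J) = 9*J
L = -4 (L = -3 + (-1 - 9*0) = -3 + (-1 - 1*0) = -3 + (-1 + 0) = -3 - 1 = -4)
(-24410 + (9*L)*(6*(-6))) - 315/2762 = (-24410 + (9*(-4))*(6*(-6))) - 315/2762 = (-24410 - 36*(-36)) - 315/2762 = (-24410 + 1296) - 9*35/2762 = -23114 - 315/2762 = -63841183/2762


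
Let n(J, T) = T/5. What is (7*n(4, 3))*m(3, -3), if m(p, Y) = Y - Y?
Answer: 0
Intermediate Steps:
n(J, T) = T/5 (n(J, T) = T*(⅕) = T/5)
m(p, Y) = 0
(7*n(4, 3))*m(3, -3) = (7*((⅕)*3))*0 = (7*(⅗))*0 = (21/5)*0 = 0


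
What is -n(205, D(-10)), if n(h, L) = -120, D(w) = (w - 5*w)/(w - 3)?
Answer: 120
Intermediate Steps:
D(w) = -4*w/(-3 + w) (D(w) = (-4*w)/(-3 + w) = -4*w/(-3 + w))
-n(205, D(-10)) = -1*(-120) = 120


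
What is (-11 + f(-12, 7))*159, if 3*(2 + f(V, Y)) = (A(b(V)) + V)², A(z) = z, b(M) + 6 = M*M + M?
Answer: 686721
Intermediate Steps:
b(M) = -6 + M + M² (b(M) = -6 + (M*M + M) = -6 + (M² + M) = -6 + (M + M²) = -6 + M + M²)
f(V, Y) = -2 + (-6 + V² + 2*V)²/3 (f(V, Y) = -2 + ((-6 + V + V²) + V)²/3 = -2 + (-6 + V² + 2*V)²/3)
(-11 + f(-12, 7))*159 = (-11 + (-2 + (-6 + (-12)² + 2*(-12))²/3))*159 = (-11 + (-2 + (-6 + 144 - 24)²/3))*159 = (-11 + (-2 + (⅓)*114²))*159 = (-11 + (-2 + (⅓)*12996))*159 = (-11 + (-2 + 4332))*159 = (-11 + 4330)*159 = 4319*159 = 686721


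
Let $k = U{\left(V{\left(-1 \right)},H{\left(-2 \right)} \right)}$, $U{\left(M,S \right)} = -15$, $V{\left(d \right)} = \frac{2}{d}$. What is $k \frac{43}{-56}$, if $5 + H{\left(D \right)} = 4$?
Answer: $\frac{645}{56} \approx 11.518$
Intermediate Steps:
$H{\left(D \right)} = -1$ ($H{\left(D \right)} = -5 + 4 = -1$)
$k = -15$
$k \frac{43}{-56} = - 15 \frac{43}{-56} = - 15 \cdot 43 \left(- \frac{1}{56}\right) = \left(-15\right) \left(- \frac{43}{56}\right) = \frac{645}{56}$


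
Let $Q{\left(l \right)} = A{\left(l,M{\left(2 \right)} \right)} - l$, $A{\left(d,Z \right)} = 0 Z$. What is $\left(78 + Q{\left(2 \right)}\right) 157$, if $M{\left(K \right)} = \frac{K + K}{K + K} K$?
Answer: $11932$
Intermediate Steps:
$M{\left(K \right)} = K$ ($M{\left(K \right)} = \frac{2 K}{2 K} K = 2 K \frac{1}{2 K} K = 1 K = K$)
$A{\left(d,Z \right)} = 0$
$Q{\left(l \right)} = - l$ ($Q{\left(l \right)} = 0 - l = - l$)
$\left(78 + Q{\left(2 \right)}\right) 157 = \left(78 - 2\right) 157 = 76 \cdot 157 = 11932$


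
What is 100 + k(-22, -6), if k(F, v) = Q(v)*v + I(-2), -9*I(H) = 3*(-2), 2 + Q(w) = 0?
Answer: 338/3 ≈ 112.67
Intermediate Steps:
Q(w) = -2 (Q(w) = -2 + 0 = -2)
I(H) = ⅔ (I(H) = -(-2)/3 = -⅑*(-6) = ⅔)
k(F, v) = ⅔ - 2*v (k(F, v) = -2*v + ⅔ = ⅔ - 2*v)
100 + k(-22, -6) = 100 + (⅔ - 2*(-6)) = 100 + (⅔ + 12) = 100 + 38/3 = 338/3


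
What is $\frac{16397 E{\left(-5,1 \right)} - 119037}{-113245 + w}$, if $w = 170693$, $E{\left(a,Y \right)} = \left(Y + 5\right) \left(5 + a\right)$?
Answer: $- \frac{119037}{57448} \approx -2.0721$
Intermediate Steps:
$E{\left(a,Y \right)} = \left(5 + Y\right) \left(5 + a\right)$
$\frac{16397 E{\left(-5,1 \right)} - 119037}{-113245 + w} = \frac{16397 \left(25 + 5 \cdot 1 + 5 \left(-5\right) + 1 \left(-5\right)\right) - 119037}{-113245 + 170693} = \frac{16397 \left(25 + 5 - 25 - 5\right) - 119037}{57448} = \left(16397 \cdot 0 - 119037\right) \frac{1}{57448} = \left(0 - 119037\right) \frac{1}{57448} = \left(-119037\right) \frac{1}{57448} = - \frac{119037}{57448}$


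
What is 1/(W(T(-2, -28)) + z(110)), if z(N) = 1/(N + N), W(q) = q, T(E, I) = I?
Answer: -220/6159 ≈ -0.035720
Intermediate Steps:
z(N) = 1/(2*N)
1/(W(T(-2, -28)) + z(110)) = 1/(-28 + (1/2)/110) = 1/(-28 + (1/2)*(1/110)) = 1/(-28 + 1/220) = 1/(-6159/220) = -220/6159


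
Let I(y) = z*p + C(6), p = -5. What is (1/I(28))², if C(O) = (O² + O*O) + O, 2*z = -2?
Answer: 1/6889 ≈ 0.00014516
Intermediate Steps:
z = -1 (z = (½)*(-2) = -1)
C(O) = O + 2*O² (C(O) = (O² + O²) + O = 2*O² + O = O + 2*O²)
I(y) = 83 (I(y) = -1*(-5) + 6*(1 + 2*6) = 5 + 6*(1 + 12) = 5 + 6*13 = 5 + 78 = 83)
(1/I(28))² = (1/83)² = 1/6889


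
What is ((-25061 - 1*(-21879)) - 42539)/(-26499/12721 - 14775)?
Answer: 581616841/187979274 ≈ 3.0940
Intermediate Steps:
((-25061 - 1*(-21879)) - 42539)/(-26499/12721 - 14775) = ((-25061 + 21879) - 42539)/(-26499*1/12721 - 14775) = (-3182 - 42539)/(-26499/12721 - 14775) = -45721/(-187979274/12721) = -45721*(-12721/187979274) = 581616841/187979274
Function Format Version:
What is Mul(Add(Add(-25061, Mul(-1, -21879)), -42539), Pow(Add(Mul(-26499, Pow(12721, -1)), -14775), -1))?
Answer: Rational(581616841, 187979274) ≈ 3.0940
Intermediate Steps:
Mul(Add(Add(-25061, Mul(-1, -21879)), -42539), Pow(Add(Mul(-26499, Pow(12721, -1)), -14775), -1)) = Mul(Add(Add(-25061, 21879), -42539), Pow(Add(Mul(-26499, Rational(1, 12721)), -14775), -1)) = Mul(Add(-3182, -42539), Pow(Add(Rational(-26499, 12721), -14775), -1)) = Mul(-45721, Pow(Rational(-187979274, 12721), -1)) = Mul(-45721, Rational(-12721, 187979274)) = Rational(581616841, 187979274)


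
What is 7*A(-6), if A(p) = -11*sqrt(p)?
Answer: -77*I*sqrt(6) ≈ -188.61*I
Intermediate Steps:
7*A(-6) = 7*(-11*I*sqrt(6)) = -77*I*sqrt(6)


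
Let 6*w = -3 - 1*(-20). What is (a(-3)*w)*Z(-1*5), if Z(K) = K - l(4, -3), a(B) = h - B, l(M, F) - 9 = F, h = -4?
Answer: 187/6 ≈ 31.167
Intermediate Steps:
w = 17/6 (w = (-3 - 1*(-20))/6 = (-3 + 20)/6 = (⅙)*17 = 17/6 ≈ 2.8333)
l(M, F) = 9 + F
a(B) = -4 - B
Z(K) = -6 + K (Z(K) = K - (9 - 3) = K - 1*6 = K - 6 = -6 + K)
(a(-3)*w)*Z(-1*5) = ((-4 - 1*(-3))*(17/6))*(-6 - 1*5) = ((-4 + 3)*(17/6))*(-6 - 5) = -1*17/6*(-11) = -17/6*(-11) = 187/6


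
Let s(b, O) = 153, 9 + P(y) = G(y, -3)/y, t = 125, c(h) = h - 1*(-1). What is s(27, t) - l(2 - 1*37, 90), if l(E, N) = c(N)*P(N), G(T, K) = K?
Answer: 29251/30 ≈ 975.03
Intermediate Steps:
c(h) = 1 + h (c(h) = h + 1 = 1 + h)
P(y) = -9 - 3/y
l(E, N) = (1 + N)*(-9 - 3/N)
s(27, t) - l(2 - 1*37, 90) = 153 - (-12 - 9*90 - 3/90) = 153 - (-12 - 810 - 3*1/90) = 153 - (-12 - 810 - 1/30) = 153 - 1*(-24661/30) = 153 + 24661/30 = 29251/30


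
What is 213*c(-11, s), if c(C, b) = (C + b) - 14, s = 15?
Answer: -2130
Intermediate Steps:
c(C, b) = -14 + C + b
213*c(-11, s) = 213*(-14 - 11 + 15) = 213*(-10) = -2130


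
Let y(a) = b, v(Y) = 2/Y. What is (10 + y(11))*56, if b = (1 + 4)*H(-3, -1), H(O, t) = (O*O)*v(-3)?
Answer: -1120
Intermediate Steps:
H(O, t) = -2*O²/3 (H(O, t) = (O*O)*(2/(-3)) = O²*(2*(-⅓)) = O²*(-⅔) = -2*O²/3)
b = -30 (b = (1 + 4)*(-⅔*(-3)²) = 5*(-⅔*9) = 5*(-6) = -30)
y(a) = -30
(10 + y(11))*56 = (10 - 30)*56 = -20*56 = -1120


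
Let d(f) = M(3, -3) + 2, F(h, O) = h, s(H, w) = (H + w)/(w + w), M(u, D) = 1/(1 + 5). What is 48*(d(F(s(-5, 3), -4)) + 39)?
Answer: 1976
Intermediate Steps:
M(u, D) = ⅙ (M(u, D) = 1/6 = ⅙)
s(H, w) = (H + w)/(2*w) (s(H, w) = (H + w)/((2*w)) = (H + w)*(1/(2*w)) = (H + w)/(2*w))
d(f) = 13/6 (d(f) = ⅙ + 2 = 13/6)
48*(d(F(s(-5, 3), -4)) + 39) = 48*(13/6 + 39) = 48*(247/6) = 1976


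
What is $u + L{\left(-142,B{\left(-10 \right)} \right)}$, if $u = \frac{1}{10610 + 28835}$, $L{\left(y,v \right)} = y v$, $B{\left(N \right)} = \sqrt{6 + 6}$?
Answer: $\frac{1}{39445} - 284 \sqrt{3} \approx -491.9$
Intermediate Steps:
$B{\left(N \right)} = 2 \sqrt{3}$ ($B{\left(N \right)} = \sqrt{12} = 2 \sqrt{3}$)
$L{\left(y,v \right)} = v y$
$u = \frac{1}{39445} \approx 2.5352 \cdot 10^{-5}$
$u + L{\left(-142,B{\left(-10 \right)} \right)} = \frac{1}{39445} + 2 \sqrt{3} \left(-142\right) = \frac{1}{39445} - 284 \sqrt{3}$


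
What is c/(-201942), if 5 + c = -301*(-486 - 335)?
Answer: -41186/33657 ≈ -1.2237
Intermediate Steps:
c = 247116 (c = -5 - 301*(-486 - 335) = -5 - 301*(-821) = -5 + 247121 = 247116)
c/(-201942) = 247116/(-201942) = 247116*(-1/201942) = -41186/33657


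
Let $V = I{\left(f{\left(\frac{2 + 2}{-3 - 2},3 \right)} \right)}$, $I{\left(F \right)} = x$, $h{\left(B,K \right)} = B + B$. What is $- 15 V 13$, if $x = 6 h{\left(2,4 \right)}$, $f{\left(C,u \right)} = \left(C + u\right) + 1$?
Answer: $-4680$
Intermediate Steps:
$f{\left(C,u \right)} = 1 + C + u$
$h{\left(B,K \right)} = 2 B$
$x = 24$ ($x = 6 \cdot 2 \cdot 2 = 6 \cdot 4 = 24$)
$I{\left(F \right)} = 24$
$V = 24$
$- 15 V 13 = \left(-15\right) 24 \cdot 13 = \left(-360\right) 13 = -4680$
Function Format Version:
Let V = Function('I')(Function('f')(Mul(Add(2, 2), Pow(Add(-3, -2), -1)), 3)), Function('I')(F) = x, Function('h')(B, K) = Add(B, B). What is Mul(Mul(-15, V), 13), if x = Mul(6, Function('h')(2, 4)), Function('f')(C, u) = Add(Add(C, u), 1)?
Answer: -4680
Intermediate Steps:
Function('f')(C, u) = Add(1, C, u)
Function('h')(B, K) = Mul(2, B)
x = 24 (x = Mul(6, Mul(2, 2)) = Mul(6, 4) = 24)
Function('I')(F) = 24
V = 24
Mul(Mul(-15, V), 13) = Mul(Mul(-15, 24), 13) = Mul(-360, 13) = -4680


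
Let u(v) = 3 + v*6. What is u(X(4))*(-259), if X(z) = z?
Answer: -6993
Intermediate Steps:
u(v) = 3 + 6*v
u(X(4))*(-259) = (3 + 6*4)*(-259) = (3 + 24)*(-259) = 27*(-259) = -6993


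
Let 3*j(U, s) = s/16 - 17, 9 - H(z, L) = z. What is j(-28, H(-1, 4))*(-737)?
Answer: 96547/24 ≈ 4022.8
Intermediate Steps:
H(z, L) = 9 - z
j(U, s) = -17/3 + s/48 (j(U, s) = (s/16 - 17)/3 = (-17 + s/16)/3 = -17/3 + s/48)
j(-28, H(-1, 4))*(-737) = (-17/3 + (9 - 1*(-1))/48)*(-737) = (-17/3 + (9 + 1)/48)*(-737) = (-17/3 + (1/48)*10)*(-737) = (-17/3 + 5/24)*(-737) = -131/24*(-737) = 96547/24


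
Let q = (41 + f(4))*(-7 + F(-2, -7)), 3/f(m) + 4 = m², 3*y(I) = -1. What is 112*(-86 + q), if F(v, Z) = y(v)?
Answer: -43512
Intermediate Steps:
y(I) = -⅓ (y(I) = (⅓)*(-1) = -⅓)
F(v, Z) = -⅓
f(m) = 3/(-4 + m²)
q = -605/2 (q = (41 + 3/(-4 + 4²))*(-7 - ⅓) = (41 + 3/(-4 + 16))*(-22/3) = (41 + 3/12)*(-22/3) = (41 + 3*(1/12))*(-22/3) = (41 + ¼)*(-22/3) = (165/4)*(-22/3) = -605/2 ≈ -302.50)
112*(-86 + q) = 112*(-86 - 605/2) = 112*(-777/2) = -43512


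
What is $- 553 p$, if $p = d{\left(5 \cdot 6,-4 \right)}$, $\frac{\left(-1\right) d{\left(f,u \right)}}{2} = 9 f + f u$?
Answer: $165900$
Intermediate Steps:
$d{\left(f,u \right)} = - 18 f - 2 f u$ ($d{\left(f,u \right)} = - 2 \left(9 f + f u\right) = - 18 f - 2 f u$)
$p = -300$ ($p = - 2 \cdot 5 \cdot 6 \left(9 - 4\right) = \left(-2\right) 30 \cdot 5 = -300$)
$- 553 p = \left(-553\right) \left(-300\right) = 165900$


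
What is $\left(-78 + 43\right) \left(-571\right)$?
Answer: $19985$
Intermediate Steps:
$\left(-78 + 43\right) \left(-571\right) = \left(-35\right) \left(-571\right) = 19985$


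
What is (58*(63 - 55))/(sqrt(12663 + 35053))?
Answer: 232*sqrt(11929)/11929 ≈ 2.1242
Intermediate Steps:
(58*(63 - 55))/(sqrt(12663 + 35053)) = (58*8)/(sqrt(47716)) = 464/((2*sqrt(11929))) = 464*(sqrt(11929)/23858) = 232*sqrt(11929)/11929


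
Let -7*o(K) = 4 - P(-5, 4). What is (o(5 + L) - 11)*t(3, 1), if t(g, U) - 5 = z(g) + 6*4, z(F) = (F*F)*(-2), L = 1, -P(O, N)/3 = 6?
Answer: -1089/7 ≈ -155.57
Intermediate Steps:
P(O, N) = -18 (P(O, N) = -3*6 = -18)
z(F) = -2*F**2 (z(F) = F**2*(-2) = -2*F**2)
t(g, U) = 29 - 2*g**2 (t(g, U) = 5 + (-2*g**2 + 6*4) = 5 + (-2*g**2 + 24) = 5 + (24 - 2*g**2) = 29 - 2*g**2)
o(K) = -22/7 (o(K) = -(4 - 1*(-18))/7 = -(4 + 18)/7 = -1/7*22 = -22/7)
(o(5 + L) - 11)*t(3, 1) = (-22/7 - 11)*(29 - 2*3**2) = -99*(29 - 2*9)/7 = -99*(29 - 18)/7 = -99/7*11 = -1089/7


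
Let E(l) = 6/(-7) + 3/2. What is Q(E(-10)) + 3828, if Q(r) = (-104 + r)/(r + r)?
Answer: 67457/18 ≈ 3747.6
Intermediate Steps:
E(l) = 9/14 (E(l) = 6*(-1/7) + 3*(1/2) = -6/7 + 3/2 = 9/14)
Q(r) = (-104 + r)/(2*r) (Q(r) = (-104 + r)/((2*r)) = (-104 + r)*(1/(2*r)) = (-104 + r)/(2*r))
Q(E(-10)) + 3828 = (-104 + 9/14)/(2*(9/14)) + 3828 = (1/2)*(14/9)*(-1447/14) + 3828 = -1447/18 + 3828 = 67457/18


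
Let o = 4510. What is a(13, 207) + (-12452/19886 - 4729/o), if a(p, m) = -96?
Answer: -4380020987/44842930 ≈ -97.675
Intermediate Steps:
a(13, 207) + (-12452/19886 - 4729/o) = -96 + (-12452/19886 - 4729/4510) = -96 + (-12452*1/19886 - 4729*1/4510) = -96 + (-6226/9943 - 4729/4510) = -96 - 75099707/44842930 = -4380020987/44842930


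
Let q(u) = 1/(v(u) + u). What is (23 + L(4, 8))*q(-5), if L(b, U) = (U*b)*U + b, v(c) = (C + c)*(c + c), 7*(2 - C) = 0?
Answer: 283/25 ≈ 11.320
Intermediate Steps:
C = 2 (C = 2 - 1/7*0 = 2 + 0 = 2)
v(c) = 2*c*(2 + c) (v(c) = (2 + c)*(c + c) = (2 + c)*(2*c) = 2*c*(2 + c))
L(b, U) = b + b*U**2 (L(b, U) = b*U**2 + b = b + b*U**2)
q(u) = 1/(u + 2*u*(2 + u)) (q(u) = 1/(2*u*(2 + u) + u) = 1/(u + 2*u*(2 + u)))
(23 + L(4, 8))*q(-5) = (23 + 4*(1 + 8**2))*(1/((-5)*(5 + 2*(-5)))) = (23 + 4*(1 + 64))*(-1/(5*(5 - 10))) = (23 + 4*65)*(-1/5/(-5)) = (23 + 260)*(-1/5*(-1/5)) = 283*(1/25) = 283/25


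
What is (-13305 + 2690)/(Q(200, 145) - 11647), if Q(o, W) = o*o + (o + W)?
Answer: -10615/28698 ≈ -0.36989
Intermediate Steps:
Q(o, W) = W + o + o² (Q(o, W) = o² + (W + o) = W + o + o²)
(-13305 + 2690)/(Q(200, 145) - 11647) = (-13305 + 2690)/((145 + 200 + 200²) - 11647) = -10615/((145 + 200 + 40000) - 11647) = -10615/(40345 - 11647) = -10615/28698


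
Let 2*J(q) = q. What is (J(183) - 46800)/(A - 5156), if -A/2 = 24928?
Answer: 93417/110024 ≈ 0.84906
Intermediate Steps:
A = -49856 (A = -2*24928 = -49856)
J(q) = q/2
(J(183) - 46800)/(A - 5156) = ((½)*183 - 46800)/(-49856 - 5156) = (183/2 - 46800)/(-55012) = -93417/2*(-1/55012) = 93417/110024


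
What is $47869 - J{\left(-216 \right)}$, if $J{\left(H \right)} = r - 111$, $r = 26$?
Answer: $47954$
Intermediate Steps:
$J{\left(H \right)} = -85$ ($J{\left(H \right)} = 26 - 111 = -85$)
$47869 - J{\left(-216 \right)} = 47869 - -85 = 47869 + 85 = 47954$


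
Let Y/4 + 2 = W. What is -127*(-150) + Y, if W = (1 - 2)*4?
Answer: 19026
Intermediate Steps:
W = -4 (W = -1*4 = -4)
Y = -24 (Y = -8 + 4*(-4) = -8 - 16 = -24)
-127*(-150) + Y = -127*(-150) - 24 = 19050 - 24 = 19026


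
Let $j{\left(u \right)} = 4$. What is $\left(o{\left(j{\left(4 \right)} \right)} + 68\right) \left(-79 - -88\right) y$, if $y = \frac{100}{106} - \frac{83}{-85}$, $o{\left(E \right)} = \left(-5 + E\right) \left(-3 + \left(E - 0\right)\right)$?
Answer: $\frac{5215347}{4505} \approx 1157.7$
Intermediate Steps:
$o{\left(E \right)} = \left(-5 + E\right) \left(-3 + E\right)$ ($o{\left(E \right)} = \left(-5 + E\right) \left(-3 + \left(E + 0\right)\right) = \left(-5 + E\right) \left(-3 + E\right)$)
$y = \frac{8649}{4505}$ ($y = 100 \cdot \frac{1}{106} - - \frac{83}{85} = \frac{50}{53} + \frac{83}{85} = \frac{8649}{4505} \approx 1.9199$)
$\left(o{\left(j{\left(4 \right)} \right)} + 68\right) \left(-79 - -88\right) y = \left(\left(15 + 4^{2} - 32\right) + 68\right) \left(-79 - -88\right) \frac{8649}{4505} = \left(\left(15 + 16 - 32\right) + 68\right) \left(-79 + 88\right) \frac{8649}{4505} = \left(-1 + 68\right) 9 \cdot \frac{8649}{4505} = 67 \cdot 9 \cdot \frac{8649}{4505} = 603 \cdot \frac{8649}{4505} = \frac{5215347}{4505}$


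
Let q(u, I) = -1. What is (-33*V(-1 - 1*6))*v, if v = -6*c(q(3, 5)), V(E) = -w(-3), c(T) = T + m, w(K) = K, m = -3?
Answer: -2376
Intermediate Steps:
c(T) = -3 + T (c(T) = T - 3 = -3 + T)
V(E) = 3 (V(E) = -1*(-3) = 3)
v = 24 (v = -6*(-3 - 1) = -6*(-4) = 24)
(-33*V(-1 - 1*6))*v = -33*3*24 = -99*24 = -2376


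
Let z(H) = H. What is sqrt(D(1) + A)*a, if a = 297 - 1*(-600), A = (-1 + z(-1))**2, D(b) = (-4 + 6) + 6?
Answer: 1794*sqrt(3) ≈ 3107.3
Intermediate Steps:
D(b) = 8 (D(b) = 2 + 6 = 8)
A = 4 (A = (-1 - 1)**2 = (-2)**2 = 4)
a = 897 (a = 297 + 600 = 897)
sqrt(D(1) + A)*a = sqrt(8 + 4)*897 = sqrt(12)*897 = (2*sqrt(3))*897 = 1794*sqrt(3)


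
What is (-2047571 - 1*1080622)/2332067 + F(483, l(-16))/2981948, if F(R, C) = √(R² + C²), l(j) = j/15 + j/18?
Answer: -3128193/2332067 + √472417969/134187660 ≈ -1.3412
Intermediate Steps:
l(j) = 11*j/90 (l(j) = j*(1/15) + j*(1/18) = j/15 + j/18 = 11*j/90)
F(R, C) = √(C² + R²)
(-2047571 - 1*1080622)/2332067 + F(483, l(-16))/2981948 = (-2047571 - 1*1080622)/2332067 + √(((11/90)*(-16))² + 483²)/2981948 = (-2047571 - 1080622)*(1/2332067) + √((-88/45)² + 233289)*(1/2981948) = -3128193*1/2332067 + √(7744/2025 + 233289)*(1/2981948) = -3128193/2332067 + √(472417969/2025)*(1/2981948) = -3128193/2332067 + (√472417969/45)*(1/2981948) = -3128193/2332067 + √472417969/134187660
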